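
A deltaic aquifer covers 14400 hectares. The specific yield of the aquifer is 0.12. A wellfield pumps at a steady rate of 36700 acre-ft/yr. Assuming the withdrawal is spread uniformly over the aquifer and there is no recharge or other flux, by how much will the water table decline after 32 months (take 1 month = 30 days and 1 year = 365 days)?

A = 14400 hectares = 1.44 × 10^8 m²
Q = 36700 acre-ft/yr = 1.24 × 10^5 m³/d
t = 32 months = 960 d
ΔV = Q × t = 1.24 × 10^5 m³/d × 960 d = 1.191 × 10^8 m³
Δh = ΔV / (Sy × A) = 1.191 × 10^8 / (0.12 × 1.44 × 10^8) = 6.89 m

Δh ≈ 6.89 m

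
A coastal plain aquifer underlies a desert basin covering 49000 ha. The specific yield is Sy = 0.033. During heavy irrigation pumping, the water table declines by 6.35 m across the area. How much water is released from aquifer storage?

A = 49000 ha = 4.9 × 10^8 m²
ΔV = Sy × A × Δh = 0.033 × 4.9 × 10^8 m² × 6.35 m = 1.027 × 10^8 m³

ΔV ≈ 1.03 × 10^8 m³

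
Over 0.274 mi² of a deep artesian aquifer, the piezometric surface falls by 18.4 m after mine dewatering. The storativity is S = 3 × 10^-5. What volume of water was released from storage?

A = 0.274 mi² = 7.097 × 10^5 m²
ΔV = S × A × Δh = 3 × 10^-5 × 7.097 × 10^5 m² × 18.4 m = 391.7 m³

ΔV ≈ 392 m³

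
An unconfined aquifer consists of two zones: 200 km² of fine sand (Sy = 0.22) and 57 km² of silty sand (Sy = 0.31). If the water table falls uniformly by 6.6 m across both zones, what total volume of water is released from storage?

ΔV ≈ 4.07 × 10^8 m³

A₁ = 200 km² = 2 × 10^8 m²; A₂ = 57 km² = 5.7 × 10^7 m²
ΔV₁ = 0.22 × 2 × 10^8 × 6.6 = 2.904 × 10^8 m³
ΔV₂ = 0.31 × 5.7 × 10^7 × 6.6 = 1.166 × 10^8 m³
ΔV = ΔV₁ + ΔV₂ = 4.07 × 10^8 m³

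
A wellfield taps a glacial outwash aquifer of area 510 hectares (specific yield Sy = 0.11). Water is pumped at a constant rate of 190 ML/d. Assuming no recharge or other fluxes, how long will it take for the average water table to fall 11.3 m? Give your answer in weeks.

A = 510 hectares = 5.1 × 10^6 m²
ΔV = Sy × A × Δh = 0.11 × 5.1 × 10^6 × 11.3 = 6.339 × 10^6 m³
Q = 190 ML/d = 1.9 × 10^5 m³/d
t = ΔV / Q = 6.339 × 10^6 m³ / 1.9 × 10^5 m³/d = 33.36 d
t = 33.36 d ≈ 4.766 weeks

t ≈ 4.77 weeks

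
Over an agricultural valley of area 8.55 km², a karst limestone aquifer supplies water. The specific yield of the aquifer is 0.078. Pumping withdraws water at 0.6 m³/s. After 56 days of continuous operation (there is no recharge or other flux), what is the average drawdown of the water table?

Δh ≈ 4.35 m

A = 8.55 km² = 8.55 × 10^6 m²
Q = 0.6 m³/s = 51840 m³/d
ΔV = Q × t = 51840 m³/d × 56 d = 2.903 × 10^6 m³
Δh = ΔV / (Sy × A) = 2.903 × 10^6 / (0.078 × 8.55 × 10^6) = 4.353 m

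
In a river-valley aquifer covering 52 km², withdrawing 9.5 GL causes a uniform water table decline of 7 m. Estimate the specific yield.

A = 52 km² = 5.2 × 10^7 m²
ΔV = 9.5 GL = 9.5 × 10^6 m³
Sy = ΔV / (A × Δh) = 9.5 × 10^6 m³ / (5.2 × 10^7 m² × 7 m) = 0.0261

Sy ≈ 0.026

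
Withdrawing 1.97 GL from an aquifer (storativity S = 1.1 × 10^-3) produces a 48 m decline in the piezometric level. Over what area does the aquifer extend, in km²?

ΔV = 1.97 GL = 1.97 × 10^6 m³
A = ΔV / (S × Δh) = 1.97 × 10^6 / (0.0011 × 48) = 3.731 × 10^7 m²
A = 3.731 × 10^7 m² = 37.31 km²

A ≈ 37.3 km²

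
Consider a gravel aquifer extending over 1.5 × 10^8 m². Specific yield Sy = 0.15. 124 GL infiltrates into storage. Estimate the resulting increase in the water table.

Δh ≈ 5.51 m

ΔV = 124 GL = 1.24 × 10^8 m³
Δh = ΔV / (Sy × A) = 1.24 × 10^8 m³ / (0.15 × 1.5 × 10^8 m²) = 5.511 m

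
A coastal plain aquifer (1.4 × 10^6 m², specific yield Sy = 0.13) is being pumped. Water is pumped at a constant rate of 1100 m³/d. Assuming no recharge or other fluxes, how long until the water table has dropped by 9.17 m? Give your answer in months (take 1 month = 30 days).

ΔV = Sy × A × Δh = 0.13 × 1.4 × 10^6 × 9.17 = 1.669 × 10^6 m³
t = ΔV / Q = 1.669 × 10^6 m³ / 1100 m³/d = 1517 d
t = 1517 d ≈ 50.57 months

t ≈ 50.6 months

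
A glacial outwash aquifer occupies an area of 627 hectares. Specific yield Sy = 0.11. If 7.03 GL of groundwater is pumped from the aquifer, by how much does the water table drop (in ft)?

Δh ≈ 33.4 ft

A = 627 hectares = 6.27 × 10^6 m²
ΔV = 7.03 GL = 7.03 × 10^6 m³
Δh = ΔV / (Sy × A) = 7.03 × 10^6 m³ / (0.11 × 6.27 × 10^6 m²) = 10.19 m
Δh = 10.19 m = 33.44 ft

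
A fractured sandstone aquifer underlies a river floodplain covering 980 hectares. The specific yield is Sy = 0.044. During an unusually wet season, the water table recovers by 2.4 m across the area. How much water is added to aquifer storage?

ΔV ≈ 1.03 × 10^6 m³

A = 980 hectares = 9.8 × 10^6 m²
ΔV = Sy × A × Δh = 0.044 × 9.8 × 10^6 m² × 2.4 m = 1.035 × 10^6 m³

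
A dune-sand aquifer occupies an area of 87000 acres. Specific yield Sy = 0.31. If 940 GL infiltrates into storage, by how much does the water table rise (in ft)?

A = 87000 acres = 3.521 × 10^8 m²
ΔV = 940 GL = 9.4 × 10^8 m³
Δh = ΔV / (Sy × A) = 9.4 × 10^8 m³ / (0.31 × 3.521 × 10^8 m²) = 8.612 m
Δh = 8.612 m = 28.26 ft

Δh ≈ 28.3 ft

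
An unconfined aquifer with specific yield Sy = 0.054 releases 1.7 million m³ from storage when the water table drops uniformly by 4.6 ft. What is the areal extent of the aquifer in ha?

Δh = 4.6 ft = 1.402 m
ΔV = 1.7 million m³ = 1.7 × 10^6 m³
A = ΔV / (Sy × Δh) = 1.7 × 10^6 / (0.054 × 1.402) = 2.245 × 10^7 m²
A = 2.245 × 10^7 m² = 2245 ha

A ≈ 2250 ha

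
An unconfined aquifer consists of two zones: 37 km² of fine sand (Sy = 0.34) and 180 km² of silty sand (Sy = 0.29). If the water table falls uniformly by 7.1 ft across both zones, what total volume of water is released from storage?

ΔV ≈ 1.4 × 10^8 m³

A₁ = 37 km² = 3.7 × 10^7 m²; A₂ = 180 km² = 1.8 × 10^8 m²
Δh = 7.1 ft = 2.164 m
ΔV₁ = 0.34 × 3.7 × 10^7 × 2.164 = 2.722 × 10^7 m³
ΔV₂ = 0.29 × 1.8 × 10^8 × 2.164 = 1.13 × 10^8 m³
ΔV = ΔV₁ + ΔV₂ = 1.402 × 10^8 m³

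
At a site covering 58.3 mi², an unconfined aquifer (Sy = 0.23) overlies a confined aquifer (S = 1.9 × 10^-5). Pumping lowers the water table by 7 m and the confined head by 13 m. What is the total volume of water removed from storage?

A = 58.3 mi² = 1.51 × 10^8 m²
Unconfined: ΔV_u = Sy × A × Δh_u = 0.23 × 1.51 × 10^8 × 7 = 2.431 × 10^8 m³
Confined: ΔV_c = S × A × Δh_c = 1.9 × 10^-5 × 1.51 × 10^8 × 13 = 37300 m³
Total ΔV = 2.431 × 10^8 + 37300 = 2.431 × 10^8 m³

ΔV ≈ 2.43 × 10^8 m³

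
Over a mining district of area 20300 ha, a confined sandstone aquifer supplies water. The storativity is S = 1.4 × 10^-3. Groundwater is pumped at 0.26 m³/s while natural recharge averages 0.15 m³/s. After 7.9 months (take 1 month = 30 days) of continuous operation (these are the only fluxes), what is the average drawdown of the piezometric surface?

Δh ≈ 7.93 m

A = 20300 ha = 2.03 × 10^8 m²
Net abstraction = 0.26 − 0.15 = 0.11 m³/s
Q_net = 0.11 m³/s = 9504 m³/d
t = 7.9 months = 237 d
ΔV = Q × t = 9504 m³/d × 237 d = 2.252 × 10^6 m³
Δh = ΔV / (S × A) = 2.252 × 10^6 / (0.0014 × 2.03 × 10^8) = 7.926 m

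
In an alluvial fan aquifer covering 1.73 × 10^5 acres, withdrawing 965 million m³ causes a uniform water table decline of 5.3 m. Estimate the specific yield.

A = 1.73 × 10^5 acres = 7.001 × 10^8 m²
ΔV = 965 million m³ = 9.65 × 10^8 m³
Sy = ΔV / (A × Δh) = 9.65 × 10^8 m³ / (7.001 × 10^8 m² × 5.3 m) = 0.2601

Sy ≈ 0.26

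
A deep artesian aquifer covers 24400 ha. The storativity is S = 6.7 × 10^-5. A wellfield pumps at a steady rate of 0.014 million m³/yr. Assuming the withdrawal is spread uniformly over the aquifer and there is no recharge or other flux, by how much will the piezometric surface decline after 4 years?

Δh ≈ 3.43 m

A = 24400 ha = 2.44 × 10^8 m²
Q = 0.014 million m³/yr = 38.36 m³/d
t = 4 years = 1460 d
ΔV = Q × t = 38.36 m³/d × 1460 d = 56000 m³
Δh = ΔV / (S × A) = 56000 / (6.7 × 10^-5 × 2.44 × 10^8) = 3.425 m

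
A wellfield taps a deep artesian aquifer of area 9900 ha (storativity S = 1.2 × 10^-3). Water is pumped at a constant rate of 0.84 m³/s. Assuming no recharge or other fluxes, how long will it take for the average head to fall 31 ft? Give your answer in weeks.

A = 9900 ha = 9.9 × 10^7 m²
Δh = 31 ft = 9.449 m
ΔV = S × A × Δh = 0.0012 × 9.9 × 10^7 × 9.449 = 1.123 × 10^6 m³
Q = 0.84 m³/s = 72580 m³/d
t = ΔV / Q = 1.123 × 10^6 m³ / 72580 m³/d = 15.47 d
t = 15.47 d ≈ 2.21 weeks

t ≈ 2.21 weeks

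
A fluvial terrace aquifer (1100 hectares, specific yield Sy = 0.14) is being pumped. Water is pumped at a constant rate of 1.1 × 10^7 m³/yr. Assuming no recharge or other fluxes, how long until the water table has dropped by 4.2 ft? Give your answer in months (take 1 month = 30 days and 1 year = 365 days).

t ≈ 2.18 months

A = 1100 hectares = 1.1 × 10^7 m²
Δh = 4.2 ft = 1.28 m
ΔV = Sy × A × Δh = 0.14 × 1.1 × 10^7 × 1.28 = 1.971 × 10^6 m³
Q = 1.1 × 10^7 m³/yr = 30140 m³/d
t = ΔV / Q = 1.971 × 10^6 m³ / 30140 m³/d = 65.42 d
t = 65.42 d ≈ 2.181 months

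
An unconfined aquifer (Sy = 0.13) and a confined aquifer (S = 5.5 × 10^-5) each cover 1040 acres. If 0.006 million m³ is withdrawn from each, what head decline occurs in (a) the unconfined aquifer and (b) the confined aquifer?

Δh_u ≈ 0.011 m; Δh_c ≈ 25.9 m

A = 1040 acres = 4.209 × 10^6 m²
ΔV = 0.006 million m³ = 6000 m³
Unconfined: Δh_u = ΔV/(Sy·A) = 6000/(0.13 × 4.209 × 10^6) = 0.01097 m
Confined: Δh_c = ΔV/(S·A) = 6000/(5.5 × 10^-5 × 4.209 × 10^6) = 25.92 m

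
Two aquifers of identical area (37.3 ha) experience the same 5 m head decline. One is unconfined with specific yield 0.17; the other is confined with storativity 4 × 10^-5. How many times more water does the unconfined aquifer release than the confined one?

A = 37.3 ha = 3.73 × 10^5 m²
Unconfined: ΔV_u = Sy × A × Δh = 0.17 × 3.73 × 10^5 × 5 = 3.171 × 10^5 m³
Confined: ΔV_c = S × A × Δh = 4 × 10^-5 × 3.73 × 10^5 × 5 = 74.6 m³
Ratio = ΔV_u / ΔV_c = Sy / S = 0.17 / 4 × 10^-5 = 4250

ΔV_u / ΔV_c ≈ 4250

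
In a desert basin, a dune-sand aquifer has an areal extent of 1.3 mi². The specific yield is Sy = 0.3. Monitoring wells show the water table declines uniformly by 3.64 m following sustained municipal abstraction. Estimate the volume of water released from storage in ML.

A = 1.3 mi² = 3.367 × 10^6 m²
ΔV = Sy × A × Δh = 0.3 × 3.367 × 10^6 m² × 3.64 m = 3.677 × 10^6 m³
ΔV = 3.677 × 10^6 m³ = 3677 ML

ΔV ≈ 3680 ML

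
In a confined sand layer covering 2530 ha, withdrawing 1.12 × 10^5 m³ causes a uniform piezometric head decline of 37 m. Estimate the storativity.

A = 2530 ha = 2.53 × 10^7 m²
S = ΔV / (A × Δh) = 1.12 × 10^5 m³ / (2.53 × 10^7 m² × 37 m) = 1.196 × 10^-4

S ≈ 1.2 × 10^-4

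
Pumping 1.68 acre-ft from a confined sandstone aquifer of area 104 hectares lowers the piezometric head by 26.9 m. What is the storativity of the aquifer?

A = 104 hectares = 1.04 × 10^6 m²
ΔV = 1.68 acre-ft = 2072 m³
S = ΔV / (A × Δh) = 2072 m³ / (1.04 × 10^6 m² × 26.9 m) = 7.407 × 10^-5

S ≈ 7.4 × 10^-5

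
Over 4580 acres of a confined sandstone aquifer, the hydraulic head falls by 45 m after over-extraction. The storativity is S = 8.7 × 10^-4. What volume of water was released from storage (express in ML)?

ΔV ≈ 726 ML

A = 4580 acres = 1.853 × 10^7 m²
ΔV = S × A × Δh = 8.7 × 10^-4 × 1.853 × 10^7 m² × 45 m = 7.256 × 10^5 m³
ΔV = 7.256 × 10^5 m³ = 725.6 ML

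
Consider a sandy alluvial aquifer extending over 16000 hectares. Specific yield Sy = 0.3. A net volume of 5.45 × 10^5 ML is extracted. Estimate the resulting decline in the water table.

A = 16000 hectares = 1.6 × 10^8 m²
ΔV = 5.45 × 10^5 ML = 5.45 × 10^8 m³
Δh = ΔV / (Sy × A) = 5.45 × 10^8 m³ / (0.3 × 1.6 × 10^8 m²) = 11.35 m

Δh ≈ 11.4 m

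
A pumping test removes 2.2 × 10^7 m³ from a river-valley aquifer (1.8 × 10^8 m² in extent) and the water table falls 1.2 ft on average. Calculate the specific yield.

Sy ≈ 0.33

Δh = 1.2 ft = 0.3658 m
Sy = ΔV / (A × Δh) = 2.2 × 10^7 m³ / (1.8 × 10^8 m² × 0.3658 m) = 0.3342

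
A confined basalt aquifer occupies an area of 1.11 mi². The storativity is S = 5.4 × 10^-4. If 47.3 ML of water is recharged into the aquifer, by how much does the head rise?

A = 1.11 mi² = 2.875 × 10^6 m²
ΔV = 47.3 ML = 47300 m³
Δh = ΔV / (S × A) = 47300 m³ / (5.4 × 10^-4 × 2.875 × 10^6 m²) = 30.47 m

Δh ≈ 30.5 m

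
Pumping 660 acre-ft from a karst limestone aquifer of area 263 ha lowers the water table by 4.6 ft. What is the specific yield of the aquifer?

Sy ≈ 0.22

A = 263 ha = 2.63 × 10^6 m²
Δh = 4.6 ft = 1.402 m
ΔV = 660 acre-ft = 8.141 × 10^5 m³
Sy = ΔV / (A × Δh) = 8.141 × 10^5 m³ / (2.63 × 10^6 m² × 1.402 m) = 0.2208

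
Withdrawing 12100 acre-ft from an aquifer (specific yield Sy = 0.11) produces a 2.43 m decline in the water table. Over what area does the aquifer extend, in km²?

A ≈ 55.8 km²

ΔV = 12100 acre-ft = 1.493 × 10^7 m³
A = ΔV / (Sy × Δh) = 1.493 × 10^7 / (0.11 × 2.43) = 5.584 × 10^7 m²
A = 5.584 × 10^7 m² = 55.84 km²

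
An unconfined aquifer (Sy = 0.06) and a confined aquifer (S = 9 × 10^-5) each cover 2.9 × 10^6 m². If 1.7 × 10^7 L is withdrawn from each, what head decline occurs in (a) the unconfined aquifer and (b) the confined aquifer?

Δh_u ≈ 0.0977 m; Δh_c ≈ 65.1 m

ΔV = 1.7 × 10^7 L = 17000 m³
Unconfined: Δh_u = ΔV/(Sy·A) = 17000/(0.06 × 2.9 × 10^6) = 0.0977 m
Confined: Δh_c = ΔV/(S·A) = 17000/(9 × 10^-5 × 2.9 × 10^6) = 65.13 m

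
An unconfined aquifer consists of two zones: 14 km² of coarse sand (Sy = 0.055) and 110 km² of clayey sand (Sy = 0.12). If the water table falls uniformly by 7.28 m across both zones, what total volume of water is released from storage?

A₁ = 14 km² = 1.4 × 10^7 m²; A₂ = 110 km² = 1.1 × 10^8 m²
ΔV₁ = 0.055 × 1.4 × 10^7 × 7.28 = 5.606 × 10^6 m³
ΔV₂ = 0.12 × 1.1 × 10^8 × 7.28 = 9.61 × 10^7 m³
ΔV = ΔV₁ + ΔV₂ = 1.017 × 10^8 m³

ΔV ≈ 1.02 × 10^8 m³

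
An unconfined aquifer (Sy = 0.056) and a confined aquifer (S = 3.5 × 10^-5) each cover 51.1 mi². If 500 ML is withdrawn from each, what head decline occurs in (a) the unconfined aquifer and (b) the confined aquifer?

A = 51.1 mi² = 1.323 × 10^8 m²
ΔV = 500 ML = 5 × 10^5 m³
Unconfined: Δh_u = ΔV/(Sy·A) = 5 × 10^5/(0.056 × 1.323 × 10^8) = 0.06746 m
Confined: Δh_c = ΔV/(S·A) = 5 × 10^5/(3.5 × 10^-5 × 1.323 × 10^8) = 107.9 m

Δh_u ≈ 0.0675 m; Δh_c ≈ 108 m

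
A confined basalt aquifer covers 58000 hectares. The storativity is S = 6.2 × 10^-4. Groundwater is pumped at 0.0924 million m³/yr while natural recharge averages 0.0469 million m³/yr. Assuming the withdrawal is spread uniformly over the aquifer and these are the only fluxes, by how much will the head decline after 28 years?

A = 58000 hectares = 5.8 × 10^8 m²
Net abstraction = 0.0924 − 0.0469 = 0.0455 million m³/yr
Q_net = 0.0455 million m³/yr = 124.7 m³/d
t = 28 years = 10220 d
ΔV = Q × t = 124.7 m³/d × 10220 d = 1.274 × 10^6 m³
Δh = ΔV / (S × A) = 1.274 × 10^6 / (6.2 × 10^-4 × 5.8 × 10^8) = 3.543 m

Δh ≈ 3.54 m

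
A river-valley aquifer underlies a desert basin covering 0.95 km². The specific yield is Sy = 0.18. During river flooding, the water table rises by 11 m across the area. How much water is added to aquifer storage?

A = 0.95 km² = 9.5 × 10^5 m²
ΔV = Sy × A × Δh = 0.18 × 9.5 × 10^5 m² × 11 m = 1.881 × 10^6 m³

ΔV ≈ 1.88 × 10^6 m³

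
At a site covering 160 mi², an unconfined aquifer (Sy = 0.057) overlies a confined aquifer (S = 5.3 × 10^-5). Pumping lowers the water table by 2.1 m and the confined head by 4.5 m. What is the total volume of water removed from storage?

ΔV ≈ 4.97 × 10^7 m³

A = 160 mi² = 4.144 × 10^8 m²
Unconfined: ΔV_u = Sy × A × Δh_u = 0.057 × 4.144 × 10^8 × 2.1 = 4.96 × 10^7 m³
Confined: ΔV_c = S × A × Δh_c = 5.3 × 10^-5 × 4.144 × 10^8 × 4.5 = 98830 m³
Total ΔV = 4.96 × 10^7 + 98830 = 4.97 × 10^7 m³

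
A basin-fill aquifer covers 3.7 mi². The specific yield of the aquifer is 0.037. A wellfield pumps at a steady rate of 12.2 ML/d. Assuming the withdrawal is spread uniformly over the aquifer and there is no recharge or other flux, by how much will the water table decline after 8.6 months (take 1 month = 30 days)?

A = 3.7 mi² = 9.583 × 10^6 m²
Q = 12.2 ML/d = 12200 m³/d
t = 8.6 months = 258 d
ΔV = Q × t = 12200 m³/d × 258 d = 3.148 × 10^6 m³
Δh = ΔV / (Sy × A) = 3.148 × 10^6 / (0.037 × 9.583 × 10^6) = 8.877 m

Δh ≈ 8.88 m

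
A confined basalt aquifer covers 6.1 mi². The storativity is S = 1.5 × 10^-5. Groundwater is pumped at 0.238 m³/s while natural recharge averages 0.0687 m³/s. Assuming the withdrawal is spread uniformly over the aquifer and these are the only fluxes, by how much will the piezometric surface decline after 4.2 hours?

Δh ≈ 10.8 m

A = 6.1 mi² = 1.58 × 10^7 m²
Net abstraction = 0.238 − 0.0687 = 0.1693 m³/s
Q_net = 0.1693 m³/s = 14630 m³/d
t = 4.2 hours = 0.175 d
ΔV = Q × t = 14630 m³/d × 0.175 d = 2560 m³
Δh = ΔV / (S × A) = 2560 / (1.5 × 10^-5 × 1.58 × 10^7) = 10.8 m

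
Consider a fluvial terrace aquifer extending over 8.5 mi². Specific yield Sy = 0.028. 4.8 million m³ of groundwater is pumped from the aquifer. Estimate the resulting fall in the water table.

A = 8.5 mi² = 2.201 × 10^7 m²
ΔV = 4.8 million m³ = 4.8 × 10^6 m³
Δh = ΔV / (Sy × A) = 4.8 × 10^6 m³ / (0.028 × 2.201 × 10^7 m²) = 7.787 m

Δh ≈ 7.79 m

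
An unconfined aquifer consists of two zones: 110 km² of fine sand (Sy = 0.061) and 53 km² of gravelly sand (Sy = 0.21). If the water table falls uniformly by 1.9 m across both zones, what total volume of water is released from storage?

A₁ = 110 km² = 1.1 × 10^8 m²; A₂ = 53 km² = 5.3 × 10^7 m²
ΔV₁ = 0.061 × 1.1 × 10^8 × 1.9 = 1.275 × 10^7 m³
ΔV₂ = 0.21 × 5.3 × 10^7 × 1.9 = 2.115 × 10^7 m³
ΔV = ΔV₁ + ΔV₂ = 3.39 × 10^7 m³

ΔV ≈ 3.39 × 10^7 m³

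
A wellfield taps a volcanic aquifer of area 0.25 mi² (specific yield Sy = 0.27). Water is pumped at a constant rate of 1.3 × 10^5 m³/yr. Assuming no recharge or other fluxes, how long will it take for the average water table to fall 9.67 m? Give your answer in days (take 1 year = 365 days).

t ≈ 4750 days

A = 0.25 mi² = 6.475 × 10^5 m²
ΔV = Sy × A × Δh = 0.27 × 6.475 × 10^5 × 9.67 = 1.691 × 10^6 m³
Q = 1.3 × 10^5 m³/yr = 356.2 m³/d
t = ΔV / Q = 1.691 × 10^6 m³ / 356.2 m³/d = 4747 d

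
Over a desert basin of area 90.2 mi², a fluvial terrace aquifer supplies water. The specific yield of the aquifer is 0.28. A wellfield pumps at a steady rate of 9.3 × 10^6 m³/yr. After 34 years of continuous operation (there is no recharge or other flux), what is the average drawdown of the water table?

Δh ≈ 4.83 m

A = 90.2 mi² = 2.336 × 10^8 m²
Q = 9.3 × 10^6 m³/yr = 25480 m³/d
t = 34 years = 12410 d
ΔV = Q × t = 25480 m³/d × 12410 d = 3.162 × 10^8 m³
Δh = ΔV / (Sy × A) = 3.162 × 10^8 / (0.28 × 2.336 × 10^8) = 4.834 m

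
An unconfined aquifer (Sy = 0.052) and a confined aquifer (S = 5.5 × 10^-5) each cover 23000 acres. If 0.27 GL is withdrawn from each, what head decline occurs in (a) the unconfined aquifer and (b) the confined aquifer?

A = 23000 acres = 9.308 × 10^7 m²
ΔV = 0.27 GL = 2.7 × 10^5 m³
Unconfined: Δh_u = ΔV/(Sy·A) = 2.7 × 10^5/(0.052 × 9.308 × 10^7) = 0.05578 m
Confined: Δh_c = ΔV/(S·A) = 2.7 × 10^5/(5.5 × 10^-5 × 9.308 × 10^7) = 52.74 m

Δh_u ≈ 0.0558 m; Δh_c ≈ 52.7 m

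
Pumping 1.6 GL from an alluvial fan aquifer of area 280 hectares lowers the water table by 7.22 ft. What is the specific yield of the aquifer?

A = 280 hectares = 2.8 × 10^6 m²
Δh = 7.22 ft = 2.201 m
ΔV = 1.6 GL = 1.6 × 10^6 m³
Sy = ΔV / (A × Δh) = 1.6 × 10^6 m³ / (2.8 × 10^6 m² × 2.201 m) = 0.2597

Sy ≈ 0.26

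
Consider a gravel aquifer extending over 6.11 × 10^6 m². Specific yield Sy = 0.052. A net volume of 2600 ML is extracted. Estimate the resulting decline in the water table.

ΔV = 2600 ML = 2.6 × 10^6 m³
Δh = ΔV / (Sy × A) = 2.6 × 10^6 m³ / (0.052 × 6.11 × 10^6 m²) = 8.183 m

Δh ≈ 8.18 m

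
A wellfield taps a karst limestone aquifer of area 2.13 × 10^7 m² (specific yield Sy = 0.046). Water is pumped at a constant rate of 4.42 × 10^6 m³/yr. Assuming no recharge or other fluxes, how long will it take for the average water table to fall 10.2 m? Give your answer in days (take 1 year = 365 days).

ΔV = Sy × A × Δh = 0.046 × 2.13 × 10^7 × 10.2 = 9.994 × 10^6 m³
Q = 4.42 × 10^6 m³/yr = 12110 m³/d
t = ΔV / Q = 9.994 × 10^6 m³ / 12110 m³/d = 825.3 d

t ≈ 825 days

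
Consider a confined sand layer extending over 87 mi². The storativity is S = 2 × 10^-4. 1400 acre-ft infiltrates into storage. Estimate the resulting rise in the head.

A = 87 mi² = 2.253 × 10^8 m²
ΔV = 1400 acre-ft = 1.727 × 10^6 m³
Δh = ΔV / (S × A) = 1.727 × 10^6 m³ / (2 × 10^-4 × 2.253 × 10^8 m²) = 38.32 m

Δh ≈ 38.3 m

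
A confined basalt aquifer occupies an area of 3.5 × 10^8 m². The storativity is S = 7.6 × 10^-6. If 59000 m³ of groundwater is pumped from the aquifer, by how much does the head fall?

Δh = ΔV / (S × A) = 59000 m³ / (7.6 × 10^-6 × 3.5 × 10^8 m²) = 22.18 m

Δh ≈ 22.2 m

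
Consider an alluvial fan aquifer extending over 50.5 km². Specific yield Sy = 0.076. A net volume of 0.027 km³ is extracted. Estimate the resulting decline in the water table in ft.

A = 50.5 km² = 5.05 × 10^7 m²
ΔV = 0.027 km³ = 2.7 × 10^7 m³
Δh = ΔV / (Sy × A) = 2.7 × 10^7 m³ / (0.076 × 5.05 × 10^7 m²) = 7.035 m
Δh = 7.035 m = 23.08 ft

Δh ≈ 23.1 ft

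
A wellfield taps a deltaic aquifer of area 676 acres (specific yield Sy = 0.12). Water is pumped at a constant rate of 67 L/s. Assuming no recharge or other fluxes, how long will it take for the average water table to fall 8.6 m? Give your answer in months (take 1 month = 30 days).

t ≈ 16.3 months

A = 676 acres = 2.736 × 10^6 m²
ΔV = Sy × A × Δh = 0.12 × 2.736 × 10^6 × 8.6 = 2.823 × 10^6 m³
Q = 67 L/s = 5789 m³/d
t = ΔV / Q = 2.823 × 10^6 m³ / 5789 m³/d = 487.7 d
t = 487.7 d ≈ 16.26 months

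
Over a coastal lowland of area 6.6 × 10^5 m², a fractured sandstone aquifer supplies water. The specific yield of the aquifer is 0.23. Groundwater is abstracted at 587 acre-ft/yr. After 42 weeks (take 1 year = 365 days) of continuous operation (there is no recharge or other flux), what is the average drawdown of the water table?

Q = 587 acre-ft/yr = 1984 m³/d
t = 42 weeks = 294 d
ΔV = Q × t = 1984 m³/d × 294 d = 5.832 × 10^5 m³
Δh = ΔV / (Sy × A) = 5.832 × 10^5 / (0.23 × 6.6 × 10^5) = 3.842 m

Δh ≈ 3.84 m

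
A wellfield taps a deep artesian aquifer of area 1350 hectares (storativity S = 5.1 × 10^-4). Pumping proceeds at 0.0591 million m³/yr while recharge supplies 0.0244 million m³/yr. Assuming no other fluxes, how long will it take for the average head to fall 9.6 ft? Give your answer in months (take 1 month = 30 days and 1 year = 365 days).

t ≈ 7.06 months

A = 1350 hectares = 1.35 × 10^7 m²
Δh = 9.6 ft = 2.926 m
ΔV = S × A × Δh = 5.1 × 10^-4 × 1.35 × 10^7 × 2.926 = 20150 m³
Net withdrawal = 0.0591 − 0.0244 = 0.0347 million m³/yr = 95.07 m³/d
t = ΔV / Q = 20150 m³ / 95.07 m³/d = 211.9 d
t = 211.9 d ≈ 7.064 months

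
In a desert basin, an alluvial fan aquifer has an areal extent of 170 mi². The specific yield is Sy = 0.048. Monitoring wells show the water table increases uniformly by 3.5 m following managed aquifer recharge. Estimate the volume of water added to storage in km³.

ΔV ≈ 0.074 km³

A = 170 mi² = 4.403 × 10^8 m²
ΔV = Sy × A × Δh = 0.048 × 4.403 × 10^8 m² × 3.5 m = 7.397 × 10^7 m³
ΔV = 7.397 × 10^7 m³ = 0.07397 km³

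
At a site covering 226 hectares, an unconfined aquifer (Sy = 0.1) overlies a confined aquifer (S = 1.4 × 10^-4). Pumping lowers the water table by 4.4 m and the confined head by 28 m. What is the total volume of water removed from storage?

ΔV ≈ 1 × 10^6 m³

A = 226 hectares = 2.26 × 10^6 m²
Unconfined: ΔV_u = Sy × A × Δh_u = 0.1 × 2.26 × 10^6 × 4.4 = 9.944 × 10^5 m³
Confined: ΔV_c = S × A × Δh_c = 1.4 × 10^-4 × 2.26 × 10^6 × 28 = 8859 m³
Total ΔV = 9.944 × 10^5 + 8859 = 1.003 × 10^6 m³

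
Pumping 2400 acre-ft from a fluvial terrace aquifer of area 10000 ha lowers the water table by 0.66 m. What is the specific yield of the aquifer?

Sy ≈ 0.045

A = 10000 ha = 1 × 10^8 m²
ΔV = 2400 acre-ft = 2.96 × 10^6 m³
Sy = ΔV / (A × Δh) = 2.96 × 10^6 m³ / (1 × 10^8 m² × 0.66 m) = 0.04485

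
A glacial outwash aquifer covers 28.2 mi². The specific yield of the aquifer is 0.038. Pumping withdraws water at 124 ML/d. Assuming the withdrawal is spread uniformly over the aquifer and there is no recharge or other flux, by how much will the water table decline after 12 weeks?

Δh ≈ 3.75 m

A = 28.2 mi² = 7.304 × 10^7 m²
Q = 124 ML/d = 1.24 × 10^5 m³/d
t = 12 weeks = 84 d
ΔV = Q × t = 1.24 × 10^5 m³/d × 84 d = 1.042 × 10^7 m³
Δh = ΔV / (Sy × A) = 1.042 × 10^7 / (0.038 × 7.304 × 10^7) = 3.753 m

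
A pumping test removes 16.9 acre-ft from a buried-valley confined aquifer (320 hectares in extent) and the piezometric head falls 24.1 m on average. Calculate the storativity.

A = 320 hectares = 3.2 × 10^6 m²
ΔV = 16.9 acre-ft = 20850 m³
S = ΔV / (A × Δh) = 20850 m³ / (3.2 × 10^6 m² × 24.1 m) = 2.703 × 10^-4

S ≈ 2.7 × 10^-4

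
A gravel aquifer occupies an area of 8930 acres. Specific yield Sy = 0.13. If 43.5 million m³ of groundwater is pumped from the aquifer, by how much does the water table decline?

Δh ≈ 9.26 m

A = 8930 acres = 3.614 × 10^7 m²
ΔV = 43.5 million m³ = 4.35 × 10^7 m³
Δh = ΔV / (Sy × A) = 4.35 × 10^7 m³ / (0.13 × 3.614 × 10^7 m²) = 9.259 m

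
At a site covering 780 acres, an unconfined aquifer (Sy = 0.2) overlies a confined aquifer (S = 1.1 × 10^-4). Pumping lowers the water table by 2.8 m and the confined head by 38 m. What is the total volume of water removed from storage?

A = 780 acres = 3.157 × 10^6 m²
Unconfined: ΔV_u = Sy × A × Δh_u = 0.2 × 3.157 × 10^6 × 2.8 = 1.768 × 10^6 m³
Confined: ΔV_c = S × A × Δh_c = 1.1 × 10^-4 × 3.157 × 10^6 × 38 = 13190 m³
Total ΔV = 1.768 × 10^6 + 13190 = 1.781 × 10^6 m³

ΔV ≈ 1.78 × 10^6 m³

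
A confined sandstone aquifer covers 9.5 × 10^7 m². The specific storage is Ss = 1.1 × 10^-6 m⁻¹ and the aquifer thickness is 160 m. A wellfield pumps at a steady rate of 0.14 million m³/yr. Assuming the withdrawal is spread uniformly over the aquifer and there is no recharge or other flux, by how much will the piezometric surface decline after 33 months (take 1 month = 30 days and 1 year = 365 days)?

S = Ss × b = 1.1 × 10^-6 m⁻¹ × 160 m = 1.76 × 10^-4
Q = 0.14 million m³/yr = 383.6 m³/d
t = 33 months = 990 d
ΔV = Q × t = 383.6 m³/d × 990 d = 3.797 × 10^5 m³
Δh = ΔV / (S × A) = 3.797 × 10^5 / (1.76 × 10^-4 × 9.5 × 10^7) = 22.71 m

Δh ≈ 22.7 m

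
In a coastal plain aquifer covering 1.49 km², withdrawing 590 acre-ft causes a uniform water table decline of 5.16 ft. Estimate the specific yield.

A = 1.49 km² = 1.49 × 10^6 m²
Δh = 5.16 ft = 1.573 m
ΔV = 590 acre-ft = 7.278 × 10^5 m³
Sy = ΔV / (A × Δh) = 7.278 × 10^5 m³ / (1.49 × 10^6 m² × 1.573 m) = 0.3106

Sy ≈ 0.31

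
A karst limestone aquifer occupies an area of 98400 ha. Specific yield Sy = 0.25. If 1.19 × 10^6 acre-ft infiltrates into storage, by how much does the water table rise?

Δh ≈ 5.97 m

A = 98400 ha = 9.84 × 10^8 m²
ΔV = 1.19 × 10^6 acre-ft = 1.468 × 10^9 m³
Δh = ΔV / (Sy × A) = 1.468 × 10^9 m³ / (0.25 × 9.84 × 10^8 m²) = 5.967 m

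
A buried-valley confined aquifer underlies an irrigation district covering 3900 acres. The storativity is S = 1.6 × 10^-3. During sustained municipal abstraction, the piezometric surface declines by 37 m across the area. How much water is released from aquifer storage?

A = 3900 acres = 1.578 × 10^7 m²
ΔV = S × A × Δh = 0.0016 × 1.578 × 10^7 m² × 37 m = 9.343 × 10^5 m³

ΔV ≈ 9.34 × 10^5 m³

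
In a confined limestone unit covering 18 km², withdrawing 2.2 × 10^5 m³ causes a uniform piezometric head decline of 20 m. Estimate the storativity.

A = 18 km² = 1.8 × 10^7 m²
S = ΔV / (A × Δh) = 2.2 × 10^5 m³ / (1.8 × 10^7 m² × 20 m) = 6.111 × 10^-4

S ≈ 6.1 × 10^-4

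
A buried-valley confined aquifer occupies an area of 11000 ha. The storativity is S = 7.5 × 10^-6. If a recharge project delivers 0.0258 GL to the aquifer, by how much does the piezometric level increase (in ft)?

A = 11000 ha = 1.1 × 10^8 m²
ΔV = 0.0258 GL = 25800 m³
Δh = ΔV / (S × A) = 25800 m³ / (7.5 × 10^-6 × 1.1 × 10^8 m²) = 31.27 m
Δh = 31.27 m = 102.6 ft

Δh ≈ 103 ft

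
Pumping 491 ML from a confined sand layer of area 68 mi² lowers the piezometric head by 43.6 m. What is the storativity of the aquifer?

A = 68 mi² = 1.761 × 10^8 m²
ΔV = 491 ML = 4.91 × 10^5 m³
S = ΔV / (A × Δh) = 4.91 × 10^5 m³ / (1.761 × 10^8 m² × 43.6 m) = 6.394 × 10^-5

S ≈ 6.4 × 10^-5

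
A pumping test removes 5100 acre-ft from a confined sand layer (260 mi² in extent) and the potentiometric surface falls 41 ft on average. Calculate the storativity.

A = 260 mi² = 6.734 × 10^8 m²
Δh = 41 ft = 12.5 m
ΔV = 5100 acre-ft = 6.291 × 10^6 m³
S = ΔV / (A × Δh) = 6.291 × 10^6 m³ / (6.734 × 10^8 m² × 12.5 m) = 7.475 × 10^-4

S ≈ 7.5 × 10^-4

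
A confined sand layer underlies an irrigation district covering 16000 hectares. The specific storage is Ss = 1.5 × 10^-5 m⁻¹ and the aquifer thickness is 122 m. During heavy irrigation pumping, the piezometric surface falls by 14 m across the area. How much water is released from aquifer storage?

ΔV ≈ 4.1 × 10^6 m³

S = Ss × b = 1.5 × 10^-5 m⁻¹ × 122 m = 1.83 × 10^-3
A = 16000 hectares = 1.6 × 10^8 m²
ΔV = S × A × Δh = 0.00183 × 1.6 × 10^8 m² × 14 m = 4.099 × 10^6 m³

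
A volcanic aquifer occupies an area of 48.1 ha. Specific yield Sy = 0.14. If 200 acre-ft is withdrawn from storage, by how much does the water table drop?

A = 48.1 ha = 4.81 × 10^5 m²
ΔV = 200 acre-ft = 2.467 × 10^5 m³
Δh = ΔV / (Sy × A) = 2.467 × 10^5 m³ / (0.14 × 4.81 × 10^5 m²) = 3.663 m

Δh ≈ 3.66 m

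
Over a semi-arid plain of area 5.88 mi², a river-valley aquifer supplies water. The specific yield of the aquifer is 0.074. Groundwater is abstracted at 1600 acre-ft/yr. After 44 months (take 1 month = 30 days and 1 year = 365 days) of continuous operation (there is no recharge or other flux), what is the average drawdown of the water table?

Δh ≈ 6.33 m

A = 5.88 mi² = 1.523 × 10^7 m²
Q = 1600 acre-ft/yr = 5407 m³/d
t = 44 months = 1320 d
ΔV = Q × t = 5407 m³/d × 1320 d = 7.137 × 10^6 m³
Δh = ΔV / (Sy × A) = 7.137 × 10^6 / (0.074 × 1.523 × 10^7) = 6.333 m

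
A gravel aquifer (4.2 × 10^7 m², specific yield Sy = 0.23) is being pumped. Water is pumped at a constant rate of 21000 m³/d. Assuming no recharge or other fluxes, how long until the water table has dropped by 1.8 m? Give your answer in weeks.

t ≈ 118 weeks

ΔV = Sy × A × Δh = 0.23 × 4.2 × 10^7 × 1.8 = 1.739 × 10^7 m³
t = ΔV / Q = 1.739 × 10^7 m³ / 21000 m³/d = 828 d
t = 828 d ≈ 118.3 weeks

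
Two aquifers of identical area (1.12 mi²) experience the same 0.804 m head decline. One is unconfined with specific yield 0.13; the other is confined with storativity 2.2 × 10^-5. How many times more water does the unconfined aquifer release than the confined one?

ΔV_u / ΔV_c ≈ 5910

A = 1.12 mi² = 2.901 × 10^6 m²
Unconfined: ΔV_u = Sy × A × Δh = 0.13 × 2.901 × 10^6 × 0.804 = 3.032 × 10^5 m³
Confined: ΔV_c = S × A × Δh = 2.2 × 10^-5 × 2.901 × 10^6 × 0.804 = 51.31 m³
Ratio = ΔV_u / ΔV_c = Sy / S = 0.13 / 2.2 × 10^-5 = 5909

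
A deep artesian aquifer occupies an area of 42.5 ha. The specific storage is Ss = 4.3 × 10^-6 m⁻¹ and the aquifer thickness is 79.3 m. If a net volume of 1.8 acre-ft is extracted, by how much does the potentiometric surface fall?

Δh ≈ 15.3 m

S = Ss × b = 4.3 × 10^-6 m⁻¹ × 79.3 m = 3.41 × 10^-4
A = 42.5 ha = 4.25 × 10^5 m²
ΔV = 1.8 acre-ft = 2220 m³
Δh = ΔV / (S × A) = 2220 m³ / (3.41 × 10^-4 × 4.25 × 10^5 m²) = 15.32 m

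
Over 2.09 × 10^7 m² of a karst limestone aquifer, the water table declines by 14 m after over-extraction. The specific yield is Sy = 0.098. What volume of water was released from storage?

ΔV ≈ 2.87 × 10^7 m³

ΔV = Sy × A × Δh = 0.098 × 2.09 × 10^7 m² × 14 m = 2.867 × 10^7 m³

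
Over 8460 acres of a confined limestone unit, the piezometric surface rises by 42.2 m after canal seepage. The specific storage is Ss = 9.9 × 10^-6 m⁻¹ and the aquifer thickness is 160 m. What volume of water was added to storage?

S = Ss × b = 9.9 × 10^-6 m⁻¹ × 160 m = 1.584 × 10^-3
A = 8460 acres = 3.424 × 10^7 m²
ΔV = S × A × Δh = 0.001584 × 3.424 × 10^7 m² × 42.2 m = 2.289 × 10^6 m³

ΔV ≈ 2.29 × 10^6 m³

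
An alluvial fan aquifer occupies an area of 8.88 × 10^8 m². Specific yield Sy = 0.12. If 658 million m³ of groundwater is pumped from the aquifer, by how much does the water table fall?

ΔV = 658 million m³ = 6.58 × 10^8 m³
Δh = ΔV / (Sy × A) = 6.58 × 10^8 m³ / (0.12 × 8.88 × 10^8 m²) = 6.175 m

Δh ≈ 6.17 m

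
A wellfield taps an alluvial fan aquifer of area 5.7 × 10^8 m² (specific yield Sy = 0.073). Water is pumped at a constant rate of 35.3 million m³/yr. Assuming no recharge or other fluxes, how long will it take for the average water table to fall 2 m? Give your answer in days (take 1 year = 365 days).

ΔV = Sy × A × Δh = 0.073 × 5.7 × 10^8 × 2 = 8.322 × 10^7 m³
Q = 35.3 million m³/yr = 96710 m³/d
t = ΔV / Q = 8.322 × 10^7 m³ / 96710 m³/d = 860.5 d

t ≈ 860 days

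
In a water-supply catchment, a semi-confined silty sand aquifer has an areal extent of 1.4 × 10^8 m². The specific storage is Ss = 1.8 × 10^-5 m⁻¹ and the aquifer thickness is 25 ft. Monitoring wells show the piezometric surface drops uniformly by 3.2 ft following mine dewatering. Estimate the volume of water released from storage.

b = 25 ft = 7.62 m
S = Ss × b = 1.8 × 10^-5 m⁻¹ × 7.62 m = 1.372 × 10^-4
Δh = 3.2 ft = 0.9754 m
ΔV = S × A × Δh = 1.372 × 10^-4 × 1.4 × 10^8 m² × 0.9754 m = 18730 m³

ΔV ≈ 18700 m³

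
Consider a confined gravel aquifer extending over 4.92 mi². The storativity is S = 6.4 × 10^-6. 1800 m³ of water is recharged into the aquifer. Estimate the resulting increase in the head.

Δh ≈ 22.1 m

A = 4.92 mi² = 1.274 × 10^7 m²
Δh = ΔV / (S × A) = 1800 m³ / (6.4 × 10^-6 × 1.274 × 10^7 m²) = 22.07 m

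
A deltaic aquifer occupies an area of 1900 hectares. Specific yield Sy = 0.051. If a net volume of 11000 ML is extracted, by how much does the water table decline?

Δh ≈ 11.4 m

A = 1900 hectares = 1.9 × 10^7 m²
ΔV = 11000 ML = 1.1 × 10^7 m³
Δh = ΔV / (Sy × A) = 1.1 × 10^7 m³ / (0.051 × 1.9 × 10^7 m²) = 11.35 m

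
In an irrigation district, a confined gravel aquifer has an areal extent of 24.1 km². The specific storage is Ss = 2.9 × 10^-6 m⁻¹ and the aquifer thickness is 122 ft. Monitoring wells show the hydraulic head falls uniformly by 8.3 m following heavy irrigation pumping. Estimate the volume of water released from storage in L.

b = 122 ft = 37.19 m
S = Ss × b = 2.9 × 10^-6 m⁻¹ × 37.19 m = 1.078 × 10^-4
A = 24.1 km² = 2.41 × 10^7 m²
ΔV = S × A × Δh = 1.078 × 10^-4 × 2.41 × 10^7 m² × 8.3 m = 21570 m³
ΔV = 21570 m³ = 2.157 × 10^7 L

ΔV ≈ 2.16 × 10^7 L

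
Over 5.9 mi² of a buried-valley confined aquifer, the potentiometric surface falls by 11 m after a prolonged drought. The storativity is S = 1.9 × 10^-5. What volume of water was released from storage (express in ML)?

A = 5.9 mi² = 1.528 × 10^7 m²
ΔV = S × A × Δh = 1.9 × 10^-5 × 1.528 × 10^7 m² × 11 m = 3194 m³
ΔV = 3194 m³ = 3.194 ML

ΔV ≈ 3.19 ML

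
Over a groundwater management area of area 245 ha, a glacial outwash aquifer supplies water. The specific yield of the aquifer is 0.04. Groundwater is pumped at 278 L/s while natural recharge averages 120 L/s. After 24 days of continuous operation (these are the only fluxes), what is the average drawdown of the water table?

A = 245 ha = 2.45 × 10^6 m²
Net abstraction = 278 − 120 = 158 L/s
Q_net = 158 L/s = 13650 m³/d
ΔV = Q × t = 13650 m³/d × 24 d = 3.276 × 10^5 m³
Δh = ΔV / (Sy × A) = 3.276 × 10^5 / (0.04 × 2.45 × 10^6) = 3.343 m

Δh ≈ 3.34 m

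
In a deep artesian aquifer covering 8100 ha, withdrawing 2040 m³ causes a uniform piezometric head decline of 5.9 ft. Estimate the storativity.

S ≈ 1.4 × 10^-5

A = 8100 ha = 8.1 × 10^7 m²
Δh = 5.9 ft = 1.798 m
S = ΔV / (A × Δh) = 2040 m³ / (8.1 × 10^7 m² × 1.798 m) = 1.4 × 10^-5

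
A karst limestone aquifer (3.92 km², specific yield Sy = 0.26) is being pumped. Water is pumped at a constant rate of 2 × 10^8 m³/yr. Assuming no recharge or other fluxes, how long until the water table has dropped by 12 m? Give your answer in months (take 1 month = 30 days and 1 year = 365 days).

t ≈ 0.744 months

A = 3.92 km² = 3.92 × 10^6 m²
ΔV = Sy × A × Δh = 0.26 × 3.92 × 10^6 × 12 = 1.223 × 10^7 m³
Q = 2 × 10^8 m³/yr = 5.479 × 10^5 m³/d
t = ΔV / Q = 1.223 × 10^7 m³ / 5.479 × 10^5 m³/d = 22.32 d
t = 22.32 d ≈ 0.744 months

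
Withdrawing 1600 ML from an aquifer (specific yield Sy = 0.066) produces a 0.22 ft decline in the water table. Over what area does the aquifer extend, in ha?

A ≈ 36200 ha

Δh = 0.22 ft = 0.06706 m
ΔV = 1600 ML = 1.6 × 10^6 m³
A = ΔV / (Sy × Δh) = 1.6 × 10^6 / (0.066 × 0.06706) = 3.615 × 10^8 m²
A = 3.615 × 10^8 m² = 36150 ha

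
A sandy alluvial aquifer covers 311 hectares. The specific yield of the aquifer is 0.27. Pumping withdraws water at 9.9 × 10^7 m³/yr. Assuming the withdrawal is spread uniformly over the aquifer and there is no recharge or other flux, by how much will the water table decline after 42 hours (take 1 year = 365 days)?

A = 311 hectares = 3.11 × 10^6 m²
Q = 9.9 × 10^7 m³/yr = 2.712 × 10^5 m³/d
t = 42 hours = 1.75 d
ΔV = Q × t = 2.712 × 10^5 m³/d × 1.75 d = 4.747 × 10^5 m³
Δh = ΔV / (Sy × A) = 4.747 × 10^5 / (0.27 × 3.11 × 10^6) = 0.5653 m

Δh ≈ 0.565 m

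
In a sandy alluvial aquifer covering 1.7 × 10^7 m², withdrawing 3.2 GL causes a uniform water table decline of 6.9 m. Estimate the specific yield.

Sy ≈ 0.027

ΔV = 3.2 GL = 3.2 × 10^6 m³
Sy = ΔV / (A × Δh) = 3.2 × 10^6 m³ / (1.7 × 10^7 m² × 6.9 m) = 0.02728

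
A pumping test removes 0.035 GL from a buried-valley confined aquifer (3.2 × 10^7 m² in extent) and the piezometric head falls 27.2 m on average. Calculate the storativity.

ΔV = 0.035 GL = 35000 m³
S = ΔV / (A × Δh) = 35000 m³ / (3.2 × 10^7 m² × 27.2 m) = 4.021 × 10^-5

S ≈ 4 × 10^-5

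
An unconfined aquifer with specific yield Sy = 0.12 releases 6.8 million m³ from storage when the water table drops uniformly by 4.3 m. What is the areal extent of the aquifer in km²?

ΔV = 6.8 million m³ = 6.8 × 10^6 m³
A = ΔV / (Sy × Δh) = 6.8 × 10^6 / (0.12 × 4.3) = 1.318 × 10^7 m²
A = 1.318 × 10^7 m² = 13.18 km²

A ≈ 13.2 km²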